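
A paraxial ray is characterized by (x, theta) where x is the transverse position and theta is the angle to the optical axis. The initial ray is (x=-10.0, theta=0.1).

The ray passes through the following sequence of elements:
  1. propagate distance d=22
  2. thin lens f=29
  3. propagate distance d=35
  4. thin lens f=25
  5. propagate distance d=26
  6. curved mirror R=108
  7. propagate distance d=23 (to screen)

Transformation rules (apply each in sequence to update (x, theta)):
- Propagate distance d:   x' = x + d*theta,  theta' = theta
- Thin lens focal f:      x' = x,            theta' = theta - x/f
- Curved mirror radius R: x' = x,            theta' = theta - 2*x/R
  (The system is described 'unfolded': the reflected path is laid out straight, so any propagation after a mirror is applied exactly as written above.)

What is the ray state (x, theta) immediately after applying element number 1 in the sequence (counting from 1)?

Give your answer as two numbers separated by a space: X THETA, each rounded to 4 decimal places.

Initial: x=-10.0000 theta=0.1000
After 1 (propagate distance d=22): x=-7.8000 theta=0.1000
Rounded to 4 decimal places: x = -7.8000, theta = 0.1000

Answer: -7.8000 0.1000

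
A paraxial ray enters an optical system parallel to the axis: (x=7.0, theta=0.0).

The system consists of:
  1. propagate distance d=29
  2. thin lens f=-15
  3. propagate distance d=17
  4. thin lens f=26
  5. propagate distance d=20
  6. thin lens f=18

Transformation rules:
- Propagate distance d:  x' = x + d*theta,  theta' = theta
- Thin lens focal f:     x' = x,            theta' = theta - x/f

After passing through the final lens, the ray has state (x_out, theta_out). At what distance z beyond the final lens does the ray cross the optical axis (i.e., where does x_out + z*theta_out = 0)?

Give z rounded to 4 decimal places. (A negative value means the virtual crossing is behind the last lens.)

Answer: 15.6293

Derivation:
Initial: x=7.0000 theta=0.0000
After 1 (propagate distance d=29): x=7.0000 theta=0.0000
After 2 (thin lens f=-15): x=7.0000 theta=7/15 (≈0.4667)
After 3 (propagate distance d=17): x=224/15 (≈14.9333) theta=7/15 (≈0.4667)
After 4 (thin lens f=26): x=224/15 (≈14.9333) theta=-7/65 (≈-0.1077)
After 5 (propagate distance d=20): x=2492/195 (≈12.7795) theta=-7/65 (≈-0.1077)
After 6 (thin lens f=18): x=2492/195 (≈12.7795) theta=-287/351 (≈-0.8177)
z_focus = -x_out/theta_out = -(2492/195)/(-287/351) = 3204/205 ≈ 15.6293
Rounded to 4 decimal places: z = 15.6293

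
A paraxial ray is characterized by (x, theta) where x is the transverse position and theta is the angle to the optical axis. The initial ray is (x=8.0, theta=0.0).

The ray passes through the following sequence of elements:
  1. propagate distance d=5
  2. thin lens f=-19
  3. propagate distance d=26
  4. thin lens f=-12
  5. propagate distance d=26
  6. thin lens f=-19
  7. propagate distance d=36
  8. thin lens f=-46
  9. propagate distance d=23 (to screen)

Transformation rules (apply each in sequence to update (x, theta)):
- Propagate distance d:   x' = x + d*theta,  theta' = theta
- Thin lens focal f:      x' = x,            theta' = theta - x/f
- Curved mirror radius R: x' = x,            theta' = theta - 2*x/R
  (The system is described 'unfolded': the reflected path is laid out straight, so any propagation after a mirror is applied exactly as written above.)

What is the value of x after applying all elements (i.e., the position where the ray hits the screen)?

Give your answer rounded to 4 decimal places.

Answer: 547.9446

Derivation:
Initial: x=8.0000 theta=0.0000
After 1 (propagate distance d=5): x=8.0000 theta=0.0000
After 2 (thin lens f=-19): x=8.0000 theta=8/19 (≈0.4211)
After 3 (propagate distance d=26): x=360/19 (≈18.9474) theta=8/19 (≈0.4211)
After 4 (thin lens f=-12): x=360/19 (≈18.9474) theta=2.0000
After 5 (propagate distance d=26): x=1348/19 (≈70.9474) theta=2.0000
After 6 (thin lens f=-19): x=1348/19 (≈70.9474) theta=2070/361 (≈5.7341)
After 7 (propagate distance d=36): x=100132/361 (≈277.3740) theta=2070/361 (≈5.7341)
After 8 (thin lens f=-46): x=100132/361 (≈277.3740) theta=97676/8303 (≈11.7639)
After 9 (propagate distance d=23 (to screen)): x=197808/361 (≈547.9446) theta=97676/8303 (≈11.7639)
Rounded to 4 decimal places: x = 547.9446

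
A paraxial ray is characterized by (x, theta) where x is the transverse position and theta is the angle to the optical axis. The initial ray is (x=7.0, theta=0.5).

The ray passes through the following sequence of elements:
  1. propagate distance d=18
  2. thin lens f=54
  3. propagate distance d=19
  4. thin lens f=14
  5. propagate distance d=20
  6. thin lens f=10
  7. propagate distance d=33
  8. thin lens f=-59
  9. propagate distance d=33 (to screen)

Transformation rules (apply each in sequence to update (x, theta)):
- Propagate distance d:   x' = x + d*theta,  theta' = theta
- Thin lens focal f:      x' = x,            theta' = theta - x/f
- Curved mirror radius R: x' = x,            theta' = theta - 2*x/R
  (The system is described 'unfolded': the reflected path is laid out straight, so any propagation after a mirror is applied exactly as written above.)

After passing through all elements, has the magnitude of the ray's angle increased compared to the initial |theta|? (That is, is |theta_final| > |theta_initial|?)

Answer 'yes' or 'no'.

Answer: yes

Derivation:
Initial: x=7.0000 theta=0.5000
After 1 (propagate distance d=18): x=16.0000 theta=0.5000
After 2 (thin lens f=54): x=16.0000 theta=11/54 (≈0.2037)
After 3 (propagate distance d=19): x=1073/54 (≈19.8704) theta=11/54 (≈0.2037)
After 4 (thin lens f=14): x=1073/54 (≈19.8704) theta=-919/756 (≈-1.2156)
After 5 (propagate distance d=20): x=-1679/378 (≈-4.4418) theta=-919/756 (≈-1.2156)
After 6 (thin lens f=10): x=-1679/378 (≈-4.4418) theta=-27/35 (≈-0.7714)
After 7 (propagate distance d=33): x=-56509/1890 (≈-29.8989) theta=-27/35 (≈-0.7714)
After 8 (thin lens f=-59): x=-56509/1890 (≈-29.8989) theta=-142531/111510 (≈-1.2782)
After 9 (propagate distance d=33 (to screen)): x=-574111/7965 (≈-72.0792) theta=-142531/111510 (≈-1.2782)
|theta_initial|=0.5000 |theta_final|=142531/111510 (≈1.2782) -> increased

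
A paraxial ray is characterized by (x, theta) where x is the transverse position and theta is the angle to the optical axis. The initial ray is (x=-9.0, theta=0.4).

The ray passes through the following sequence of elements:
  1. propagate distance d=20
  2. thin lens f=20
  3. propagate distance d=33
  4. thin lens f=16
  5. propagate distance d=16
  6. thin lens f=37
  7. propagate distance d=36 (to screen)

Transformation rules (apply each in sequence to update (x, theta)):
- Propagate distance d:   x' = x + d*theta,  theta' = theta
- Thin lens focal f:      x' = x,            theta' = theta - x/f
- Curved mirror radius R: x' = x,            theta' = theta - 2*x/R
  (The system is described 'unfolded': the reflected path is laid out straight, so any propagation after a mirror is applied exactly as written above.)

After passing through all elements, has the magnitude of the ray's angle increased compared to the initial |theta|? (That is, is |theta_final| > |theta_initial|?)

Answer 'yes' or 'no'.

Initial: x=-9.0000 theta=0.4000
After 1 (propagate distance d=20): x=-1.0000 theta=0.4000
After 2 (thin lens f=20): x=-1.0000 theta=0.4500
After 3 (propagate distance d=33): x=13.8500 theta=0.4500
After 4 (thin lens f=16): x=13.8500 theta=-133/320 (≈-0.4156)
After 5 (propagate distance d=16): x=7.2000 theta=-133/320 (≈-0.4156)
After 6 (thin lens f=37): x=7.2000 theta=-1445/2368 (≈-0.6102)
After 7 (propagate distance d=36 (to screen)): x=-43713/2960 (≈-14.7679) theta=-1445/2368 (≈-0.6102)
|theta_initial|=0.4000 |theta_final|=1445/2368 (≈0.6102) -> increased

Answer: yes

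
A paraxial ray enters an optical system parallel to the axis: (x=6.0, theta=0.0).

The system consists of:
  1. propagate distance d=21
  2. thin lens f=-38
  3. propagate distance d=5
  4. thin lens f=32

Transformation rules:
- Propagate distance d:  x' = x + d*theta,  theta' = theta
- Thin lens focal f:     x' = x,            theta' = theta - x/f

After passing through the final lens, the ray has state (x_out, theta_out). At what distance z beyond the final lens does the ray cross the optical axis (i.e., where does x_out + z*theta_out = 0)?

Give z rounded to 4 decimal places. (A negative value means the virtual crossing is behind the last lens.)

Answer: 125.0909

Derivation:
Initial: x=6.0000 theta=0.0000
After 1 (propagate distance d=21): x=6.0000 theta=0.0000
After 2 (thin lens f=-38): x=6.0000 theta=3/19 (≈0.1579)
After 3 (propagate distance d=5): x=129/19 (≈6.7895) theta=3/19 (≈0.1579)
After 4 (thin lens f=32): x=129/19 (≈6.7895) theta=-33/608 (≈-0.0543)
z_focus = -x_out/theta_out = -(129/19)/(-33/608) = 1376/11 ≈ 125.0909
Rounded to 4 decimal places: z = 125.0909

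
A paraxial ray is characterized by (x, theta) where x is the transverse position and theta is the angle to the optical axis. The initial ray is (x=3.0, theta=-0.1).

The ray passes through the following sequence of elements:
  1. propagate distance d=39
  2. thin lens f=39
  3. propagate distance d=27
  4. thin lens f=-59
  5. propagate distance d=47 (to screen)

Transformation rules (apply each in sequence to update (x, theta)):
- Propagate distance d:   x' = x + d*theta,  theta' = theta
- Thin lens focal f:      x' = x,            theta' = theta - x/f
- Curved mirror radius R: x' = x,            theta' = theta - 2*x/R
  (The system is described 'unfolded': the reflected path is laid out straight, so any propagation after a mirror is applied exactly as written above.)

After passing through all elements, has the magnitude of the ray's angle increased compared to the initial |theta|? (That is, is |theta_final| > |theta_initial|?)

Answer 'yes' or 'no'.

Answer: yes

Derivation:
Initial: x=3.0000 theta=-0.1000
After 1 (propagate distance d=39): x=-0.9000 theta=-0.1000
After 2 (thin lens f=39): x=-0.9000 theta=-1/13 (≈-0.0769)
After 3 (propagate distance d=27): x=-387/130 (≈-2.9769) theta=-1/13 (≈-0.0769)
After 4 (thin lens f=-59): x=-387/130 (≈-2.9769) theta=-977/7670 (≈-0.1274)
After 5 (propagate distance d=47 (to screen)): x=-34376/3835 (≈-8.9638) theta=-977/7670 (≈-0.1274)
|theta_initial|=0.1000 |theta_final|=977/7670 (≈0.1274) -> increased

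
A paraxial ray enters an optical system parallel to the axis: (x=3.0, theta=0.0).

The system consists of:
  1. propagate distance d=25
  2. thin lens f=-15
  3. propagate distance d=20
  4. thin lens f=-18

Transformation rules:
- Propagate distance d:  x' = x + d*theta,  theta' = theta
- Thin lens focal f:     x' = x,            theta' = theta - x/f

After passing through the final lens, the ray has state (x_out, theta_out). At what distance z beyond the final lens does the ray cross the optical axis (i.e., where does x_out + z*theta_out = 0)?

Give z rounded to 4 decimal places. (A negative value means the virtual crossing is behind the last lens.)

Initial: x=3.0000 theta=0.0000
After 1 (propagate distance d=25): x=3.0000 theta=0.0000
After 2 (thin lens f=-15): x=3.0000 theta=0.2000
After 3 (propagate distance d=20): x=7.0000 theta=0.2000
After 4 (thin lens f=-18): x=7.0000 theta=53/90 (≈0.5889)
z_focus = -x_out/theta_out = -(7.0000)/(53/90) = -630/53 ≈ -11.8868
Rounded to 4 decimal places: z = -11.8868

Answer: -11.8868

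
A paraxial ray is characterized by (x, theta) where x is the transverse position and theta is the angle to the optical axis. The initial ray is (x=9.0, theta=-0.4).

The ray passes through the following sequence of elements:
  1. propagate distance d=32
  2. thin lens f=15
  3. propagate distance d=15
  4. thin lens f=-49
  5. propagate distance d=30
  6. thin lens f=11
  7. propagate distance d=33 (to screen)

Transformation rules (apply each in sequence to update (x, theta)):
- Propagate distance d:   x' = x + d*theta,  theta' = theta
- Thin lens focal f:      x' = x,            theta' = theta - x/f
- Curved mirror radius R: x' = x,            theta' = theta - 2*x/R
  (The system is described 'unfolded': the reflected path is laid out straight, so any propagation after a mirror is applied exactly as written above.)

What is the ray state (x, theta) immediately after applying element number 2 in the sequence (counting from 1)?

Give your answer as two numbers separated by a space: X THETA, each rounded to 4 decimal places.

Initial: x=9.0000 theta=-0.4000
After 1 (propagate distance d=32): x=-3.8000 theta=-0.4000
After 2 (thin lens f=15): x=-3.8000 theta=-11/75 (≈-0.1467)
Rounded to 4 decimal places: x = -3.8000, theta = -0.1467

Answer: -3.8000 -0.1467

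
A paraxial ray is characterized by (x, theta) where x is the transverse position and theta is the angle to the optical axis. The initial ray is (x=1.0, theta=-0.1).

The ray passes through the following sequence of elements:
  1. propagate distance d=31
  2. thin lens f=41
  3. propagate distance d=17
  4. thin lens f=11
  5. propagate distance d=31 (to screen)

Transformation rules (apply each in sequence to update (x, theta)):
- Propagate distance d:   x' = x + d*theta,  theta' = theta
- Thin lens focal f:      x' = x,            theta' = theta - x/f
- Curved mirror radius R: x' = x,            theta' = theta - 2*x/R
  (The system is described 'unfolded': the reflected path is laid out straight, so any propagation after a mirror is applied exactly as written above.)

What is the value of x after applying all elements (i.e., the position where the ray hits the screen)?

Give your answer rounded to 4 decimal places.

Initial: x=1.0000 theta=-0.1000
After 1 (propagate distance d=31): x=-2.1000 theta=-0.1000
After 2 (thin lens f=41): x=-2.1000 theta=-2/41 (≈-0.0488)
After 3 (propagate distance d=17): x=-1201/410 (≈-2.9293) theta=-2/41 (≈-0.0488)
After 4 (thin lens f=11): x=-1201/410 (≈-2.9293) theta=981/4510 (≈0.2175)
After 5 (propagate distance d=31 (to screen)): x=1720/451 (≈3.8137) theta=981/4510 (≈0.2175)
Rounded to 4 decimal places: x = 3.8137

Answer: 3.8137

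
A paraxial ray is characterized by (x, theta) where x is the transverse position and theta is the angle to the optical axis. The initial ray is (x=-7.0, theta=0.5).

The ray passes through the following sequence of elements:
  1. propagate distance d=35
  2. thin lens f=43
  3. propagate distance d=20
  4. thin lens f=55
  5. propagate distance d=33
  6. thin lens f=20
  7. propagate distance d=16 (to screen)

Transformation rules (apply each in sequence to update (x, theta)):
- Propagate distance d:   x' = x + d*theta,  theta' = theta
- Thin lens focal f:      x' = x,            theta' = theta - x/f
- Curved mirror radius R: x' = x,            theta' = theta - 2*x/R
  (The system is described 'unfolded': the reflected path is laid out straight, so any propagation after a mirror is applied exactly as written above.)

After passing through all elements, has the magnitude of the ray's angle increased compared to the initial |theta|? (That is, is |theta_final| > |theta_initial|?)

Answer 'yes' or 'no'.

Answer: yes

Derivation:
Initial: x=-7.0000 theta=0.5000
After 1 (propagate distance d=35): x=10.5000 theta=0.5000
After 2 (thin lens f=43): x=10.5000 theta=11/43 (≈0.2558)
After 3 (propagate distance d=20): x=1343/86 (≈15.6163) theta=11/43 (≈0.2558)
After 4 (thin lens f=55): x=1343/86 (≈15.6163) theta=-133/4730 (≈-0.0281)
After 5 (propagate distance d=33): x=3158/215 (≈14.6884) theta=-133/4730 (≈-0.0281)
After 6 (thin lens f=20): x=3158/215 (≈14.6884) theta=-9017/11825 (≈-0.7625)
After 7 (propagate distance d=16 (to screen)): x=29418/11825 (≈2.4878) theta=-9017/11825 (≈-0.7625)
|theta_initial|=0.5000 |theta_final|=9017/11825 (≈0.7625) -> increased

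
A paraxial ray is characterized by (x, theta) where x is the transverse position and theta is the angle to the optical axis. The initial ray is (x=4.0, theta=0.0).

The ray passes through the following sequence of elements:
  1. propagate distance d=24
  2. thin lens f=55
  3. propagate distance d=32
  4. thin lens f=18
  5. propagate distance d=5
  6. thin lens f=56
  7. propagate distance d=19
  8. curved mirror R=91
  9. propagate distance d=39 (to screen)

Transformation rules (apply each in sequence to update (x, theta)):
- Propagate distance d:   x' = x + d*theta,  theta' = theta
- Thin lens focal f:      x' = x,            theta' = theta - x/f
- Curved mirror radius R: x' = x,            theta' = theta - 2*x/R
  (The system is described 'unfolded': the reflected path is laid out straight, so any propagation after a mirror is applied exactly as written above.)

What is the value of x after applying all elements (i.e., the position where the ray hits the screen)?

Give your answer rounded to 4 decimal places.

Initial: x=4.0000 theta=0.0000
After 1 (propagate distance d=24): x=4.0000 theta=0.0000
After 2 (thin lens f=55): x=4.0000 theta=-4/55 (≈-0.0727)
After 3 (propagate distance d=32): x=92/55 (≈1.6727) theta=-4/55 (≈-0.0727)
After 4 (thin lens f=18): x=92/55 (≈1.6727) theta=-82/495 (≈-0.1657)
After 5 (propagate distance d=5): x=38/45 (≈0.8444) theta=-82/495 (≈-0.1657)
After 6 (thin lens f=56): x=38/45 (≈0.8444) theta=-167/924 (≈-0.1807)
After 7 (propagate distance d=19): x=-35891/13860 (≈-2.5895) theta=-167/924 (≈-0.1807)
After 8 (curved mirror R=91): x=-35891/13860 (≈-2.5895) theta=-156173/1261260 (≈-0.1238)
After 9 (propagate distance d=39 (to screen)): x=-179939/24255 (≈-7.4186) theta=-156173/1261260 (≈-0.1238)
Rounded to 4 decimal places: x = -7.4186

Answer: -7.4186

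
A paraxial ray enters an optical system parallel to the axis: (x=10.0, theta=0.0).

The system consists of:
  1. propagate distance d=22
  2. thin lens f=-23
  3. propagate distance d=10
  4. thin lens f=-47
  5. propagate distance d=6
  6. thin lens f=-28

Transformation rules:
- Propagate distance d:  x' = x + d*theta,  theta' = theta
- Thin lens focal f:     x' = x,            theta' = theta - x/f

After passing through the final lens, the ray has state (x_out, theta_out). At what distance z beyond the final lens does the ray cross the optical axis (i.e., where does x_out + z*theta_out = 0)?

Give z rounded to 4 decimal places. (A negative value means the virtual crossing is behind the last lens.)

Answer: -13.3149

Derivation:
Initial: x=10.0000 theta=0.0000
After 1 (propagate distance d=22): x=10.0000 theta=0.0000
After 2 (thin lens f=-23): x=10.0000 theta=10/23 (≈0.4348)
After 3 (propagate distance d=10): x=330/23 (≈14.3478) theta=10/23 (≈0.4348)
After 4 (thin lens f=-47): x=330/23 (≈14.3478) theta=800/1081 (≈0.7401)
After 5 (propagate distance d=6): x=20310/1081 (≈18.7882) theta=800/1081 (≈0.7401)
After 6 (thin lens f=-28): x=20310/1081 (≈18.7882) theta=21355/15134 (≈1.4111)
z_focus = -x_out/theta_out = -(20310/1081)/(21355/15134) = -56868/4271 ≈ -13.3149
Rounded to 4 decimal places: z = -13.3149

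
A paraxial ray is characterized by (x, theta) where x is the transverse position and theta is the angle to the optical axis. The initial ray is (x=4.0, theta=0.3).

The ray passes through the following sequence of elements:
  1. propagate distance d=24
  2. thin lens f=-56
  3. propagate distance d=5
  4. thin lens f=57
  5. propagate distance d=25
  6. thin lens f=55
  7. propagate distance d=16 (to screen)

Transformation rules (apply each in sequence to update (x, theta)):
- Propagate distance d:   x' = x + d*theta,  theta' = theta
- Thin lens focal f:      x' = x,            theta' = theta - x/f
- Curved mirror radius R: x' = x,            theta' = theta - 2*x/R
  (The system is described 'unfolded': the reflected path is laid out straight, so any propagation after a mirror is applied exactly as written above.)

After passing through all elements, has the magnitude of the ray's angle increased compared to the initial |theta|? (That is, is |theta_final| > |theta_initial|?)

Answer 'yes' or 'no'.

Initial: x=4.0000 theta=0.3000
After 1 (propagate distance d=24): x=11.2000 theta=0.3000
After 2 (thin lens f=-56): x=11.2000 theta=0.5000
After 3 (propagate distance d=5): x=13.7000 theta=0.5000
After 4 (thin lens f=57): x=13.7000 theta=74/285 (≈0.2596)
After 5 (propagate distance d=25): x=11509/570 (≈20.1912) theta=74/285 (≈0.2596)
After 6 (thin lens f=55): x=11509/570 (≈20.1912) theta=-1123/10450 (≈-0.1075)
After 7 (propagate distance d=16 (to screen)): x=579091/31350 (≈18.4718) theta=-1123/10450 (≈-0.1075)
|theta_initial|=0.3000 |theta_final|=1123/10450 (≈0.1075) -> not increased

Answer: no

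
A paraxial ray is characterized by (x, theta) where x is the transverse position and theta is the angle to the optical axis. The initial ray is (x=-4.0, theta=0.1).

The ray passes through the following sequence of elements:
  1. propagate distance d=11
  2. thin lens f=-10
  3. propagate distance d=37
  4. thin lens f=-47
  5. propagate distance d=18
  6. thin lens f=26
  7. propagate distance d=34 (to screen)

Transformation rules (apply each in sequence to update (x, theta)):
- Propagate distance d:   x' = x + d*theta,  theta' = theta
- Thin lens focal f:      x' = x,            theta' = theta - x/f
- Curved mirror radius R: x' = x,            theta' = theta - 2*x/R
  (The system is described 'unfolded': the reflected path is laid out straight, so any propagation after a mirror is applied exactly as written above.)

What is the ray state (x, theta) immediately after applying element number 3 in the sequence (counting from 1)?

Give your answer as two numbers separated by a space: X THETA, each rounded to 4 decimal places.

Answer: -9.9300 -0.1900

Derivation:
Initial: x=-4.0000 theta=0.1000
After 1 (propagate distance d=11): x=-2.9000 theta=0.1000
After 2 (thin lens f=-10): x=-2.9000 theta=-0.1900
After 3 (propagate distance d=37): x=-9.9300 theta=-0.1900
Rounded to 4 decimal places: x = -9.9300, theta = -0.1900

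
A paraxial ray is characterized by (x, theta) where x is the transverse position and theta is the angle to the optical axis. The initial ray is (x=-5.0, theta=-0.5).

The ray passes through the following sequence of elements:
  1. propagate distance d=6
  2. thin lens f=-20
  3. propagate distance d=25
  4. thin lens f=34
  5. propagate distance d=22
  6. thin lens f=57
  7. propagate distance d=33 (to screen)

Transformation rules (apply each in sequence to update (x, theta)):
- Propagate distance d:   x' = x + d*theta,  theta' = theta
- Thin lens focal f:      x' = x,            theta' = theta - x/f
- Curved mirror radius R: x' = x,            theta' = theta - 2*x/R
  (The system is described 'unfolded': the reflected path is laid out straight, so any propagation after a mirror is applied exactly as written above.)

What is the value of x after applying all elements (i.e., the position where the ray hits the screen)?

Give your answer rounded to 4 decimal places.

Initial: x=-5.0000 theta=-0.5000
After 1 (propagate distance d=6): x=-8.0000 theta=-0.5000
After 2 (thin lens f=-20): x=-8.0000 theta=-0.9000
After 3 (propagate distance d=25): x=-30.5000 theta=-0.9000
After 4 (thin lens f=34): x=-30.5000 theta=-1/340 (≈-0.0029)
After 5 (propagate distance d=22): x=-2598/85 (≈-30.5647) theta=-1/340 (≈-0.0029)
After 6 (thin lens f=57): x=-2598/85 (≈-30.5647) theta=689/1292 (≈0.5333)
After 7 (propagate distance d=33 (to screen)): x=-83763/6460 (≈-12.9664) theta=689/1292 (≈0.5333)
Rounded to 4 decimal places: x = -12.9664

Answer: -12.9664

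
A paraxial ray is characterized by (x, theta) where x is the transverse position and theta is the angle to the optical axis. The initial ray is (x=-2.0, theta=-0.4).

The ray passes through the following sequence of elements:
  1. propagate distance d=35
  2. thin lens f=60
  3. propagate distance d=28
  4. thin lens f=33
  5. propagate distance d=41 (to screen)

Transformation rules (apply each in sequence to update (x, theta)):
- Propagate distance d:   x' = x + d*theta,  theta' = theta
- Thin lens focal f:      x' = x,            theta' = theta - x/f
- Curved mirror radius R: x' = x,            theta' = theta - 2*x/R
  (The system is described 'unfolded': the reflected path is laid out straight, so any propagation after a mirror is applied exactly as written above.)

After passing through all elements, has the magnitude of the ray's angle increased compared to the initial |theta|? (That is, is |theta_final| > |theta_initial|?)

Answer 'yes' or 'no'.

Answer: yes

Derivation:
Initial: x=-2.0000 theta=-0.4000
After 1 (propagate distance d=35): x=-16.0000 theta=-0.4000
After 2 (thin lens f=60): x=-16.0000 theta=-2/15 (≈-0.1333)
After 3 (propagate distance d=28): x=-296/15 (≈-19.7333) theta=-2/15 (≈-0.1333)
After 4 (thin lens f=33): x=-296/15 (≈-19.7333) theta=46/99 (≈0.4646)
After 5 (propagate distance d=41 (to screen)): x=-338/495 (≈-0.6828) theta=46/99 (≈0.4646)
|theta_initial|=0.4000 |theta_final|=46/99 (≈0.4646) -> increased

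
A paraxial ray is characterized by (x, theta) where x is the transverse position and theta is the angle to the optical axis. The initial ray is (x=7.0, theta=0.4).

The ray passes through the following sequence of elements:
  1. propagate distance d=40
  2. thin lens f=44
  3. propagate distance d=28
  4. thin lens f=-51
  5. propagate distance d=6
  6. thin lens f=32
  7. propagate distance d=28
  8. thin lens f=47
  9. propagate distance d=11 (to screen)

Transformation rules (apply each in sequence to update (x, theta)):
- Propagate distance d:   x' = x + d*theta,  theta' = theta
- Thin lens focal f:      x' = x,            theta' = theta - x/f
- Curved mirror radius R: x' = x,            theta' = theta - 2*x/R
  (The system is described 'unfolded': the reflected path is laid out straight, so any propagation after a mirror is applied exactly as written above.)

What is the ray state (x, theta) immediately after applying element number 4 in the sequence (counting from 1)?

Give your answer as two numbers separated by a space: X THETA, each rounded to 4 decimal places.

Initial: x=7.0000 theta=0.4000
After 1 (propagate distance d=40): x=23.0000 theta=0.4000
After 2 (thin lens f=44): x=23.0000 theta=-27/220 (≈-0.1227)
After 3 (propagate distance d=28): x=1076/55 (≈19.5636) theta=-27/220 (≈-0.1227)
After 4 (thin lens f=-51): x=1076/55 (≈19.5636) theta=2927/11220 (≈0.2609)
Rounded to 4 decimal places: x = 19.5636, theta = 0.2609

Answer: 19.5636 0.2609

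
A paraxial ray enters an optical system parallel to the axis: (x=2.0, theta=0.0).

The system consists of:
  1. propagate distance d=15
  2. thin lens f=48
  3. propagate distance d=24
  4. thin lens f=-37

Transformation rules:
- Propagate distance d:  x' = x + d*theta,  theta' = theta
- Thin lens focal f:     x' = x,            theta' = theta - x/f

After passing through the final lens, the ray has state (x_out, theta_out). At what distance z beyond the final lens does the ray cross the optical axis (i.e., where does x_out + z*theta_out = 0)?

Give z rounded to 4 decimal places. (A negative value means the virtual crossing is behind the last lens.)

Answer: 68.3077

Derivation:
Initial: x=2.0000 theta=0.0000
After 1 (propagate distance d=15): x=2.0000 theta=0.0000
After 2 (thin lens f=48): x=2.0000 theta=-1/24 (≈-0.0417)
After 3 (propagate distance d=24): x=1.0000 theta=-1/24 (≈-0.0417)
After 4 (thin lens f=-37): x=1.0000 theta=-13/888 (≈-0.0146)
z_focus = -x_out/theta_out = -(1.0000)/(-13/888) = 888/13 ≈ 68.3077
Rounded to 4 decimal places: z = 68.3077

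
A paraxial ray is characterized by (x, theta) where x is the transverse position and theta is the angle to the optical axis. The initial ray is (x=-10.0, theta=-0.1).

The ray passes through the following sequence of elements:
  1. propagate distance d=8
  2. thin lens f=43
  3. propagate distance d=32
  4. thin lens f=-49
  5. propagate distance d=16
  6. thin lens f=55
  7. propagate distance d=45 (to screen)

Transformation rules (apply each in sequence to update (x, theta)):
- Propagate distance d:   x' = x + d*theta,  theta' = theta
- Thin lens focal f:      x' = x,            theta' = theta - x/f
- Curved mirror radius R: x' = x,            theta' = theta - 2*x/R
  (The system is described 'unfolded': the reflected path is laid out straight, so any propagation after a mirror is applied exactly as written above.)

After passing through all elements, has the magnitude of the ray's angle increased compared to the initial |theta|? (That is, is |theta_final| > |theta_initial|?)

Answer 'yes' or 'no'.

Initial: x=-10.0000 theta=-0.1000
After 1 (propagate distance d=8): x=-10.8000 theta=-0.1000
After 2 (thin lens f=43): x=-10.8000 theta=13/86 (≈0.1512)
After 3 (propagate distance d=32): x=-1282/215 (≈-5.9628) theta=13/86 (≈0.1512)
After 4 (thin lens f=-49): x=-1282/215 (≈-5.9628) theta=621/21070 (≈0.0295)
After 5 (propagate distance d=16): x=-11570/2107 (≈-5.4912) theta=621/21070 (≈0.0295)
After 6 (thin lens f=55): x=-11570/2107 (≈-5.4912) theta=697/5390 (≈0.1293)
After 7 (propagate distance d=45 (to screen)): x=15199/46354 (≈0.3279) theta=697/5390 (≈0.1293)
|theta_initial|=0.1000 |theta_final|=697/5390 (≈0.1293) -> increased

Answer: yes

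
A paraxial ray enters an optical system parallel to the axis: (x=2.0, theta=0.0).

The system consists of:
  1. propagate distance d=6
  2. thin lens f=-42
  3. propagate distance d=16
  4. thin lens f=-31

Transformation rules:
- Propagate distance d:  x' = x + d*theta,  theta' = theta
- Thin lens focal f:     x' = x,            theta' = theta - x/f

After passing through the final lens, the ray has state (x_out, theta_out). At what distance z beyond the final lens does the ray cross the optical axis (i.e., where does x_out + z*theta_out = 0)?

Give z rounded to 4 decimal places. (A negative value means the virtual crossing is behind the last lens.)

Initial: x=2.0000 theta=0.0000
After 1 (propagate distance d=6): x=2.0000 theta=0.0000
After 2 (thin lens f=-42): x=2.0000 theta=1/21 (≈0.0476)
After 3 (propagate distance d=16): x=58/21 (≈2.7619) theta=1/21 (≈0.0476)
After 4 (thin lens f=-31): x=58/21 (≈2.7619) theta=89/651 (≈0.1367)
z_focus = -x_out/theta_out = -(58/21)/(89/651) = -1798/89 ≈ -20.2022
Rounded to 4 decimal places: z = -20.2022

Answer: -20.2022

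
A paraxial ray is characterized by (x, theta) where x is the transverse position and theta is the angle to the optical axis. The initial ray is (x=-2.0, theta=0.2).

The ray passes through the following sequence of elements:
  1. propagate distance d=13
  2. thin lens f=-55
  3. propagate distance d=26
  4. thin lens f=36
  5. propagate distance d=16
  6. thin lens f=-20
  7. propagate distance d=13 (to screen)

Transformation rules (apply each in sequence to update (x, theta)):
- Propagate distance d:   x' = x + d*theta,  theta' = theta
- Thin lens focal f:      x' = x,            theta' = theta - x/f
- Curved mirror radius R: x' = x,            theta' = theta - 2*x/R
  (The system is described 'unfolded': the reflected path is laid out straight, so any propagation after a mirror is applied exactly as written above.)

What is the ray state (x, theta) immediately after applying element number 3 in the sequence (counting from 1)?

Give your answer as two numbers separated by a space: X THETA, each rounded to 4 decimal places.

Answer: 6.0836 0.2109

Derivation:
Initial: x=-2.0000 theta=0.2000
After 1 (propagate distance d=13): x=0.6000 theta=0.2000
After 2 (thin lens f=-55): x=0.6000 theta=58/275 (≈0.2109)
After 3 (propagate distance d=26): x=1673/275 (≈6.0836) theta=58/275 (≈0.2109)
Rounded to 4 decimal places: x = 6.0836, theta = 0.2109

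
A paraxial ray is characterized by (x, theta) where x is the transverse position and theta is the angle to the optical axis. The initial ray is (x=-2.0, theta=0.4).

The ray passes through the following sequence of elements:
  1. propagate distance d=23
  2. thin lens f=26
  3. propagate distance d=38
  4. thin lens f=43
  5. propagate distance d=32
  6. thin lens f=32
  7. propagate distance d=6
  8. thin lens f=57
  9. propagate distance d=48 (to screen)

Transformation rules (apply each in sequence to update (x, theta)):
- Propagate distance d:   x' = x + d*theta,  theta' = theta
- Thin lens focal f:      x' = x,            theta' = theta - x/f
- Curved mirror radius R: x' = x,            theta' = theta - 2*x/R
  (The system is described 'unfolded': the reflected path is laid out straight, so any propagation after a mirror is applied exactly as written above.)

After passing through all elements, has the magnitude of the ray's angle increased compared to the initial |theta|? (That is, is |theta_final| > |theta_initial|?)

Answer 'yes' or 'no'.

Answer: yes

Derivation:
Initial: x=-2.0000 theta=0.4000
After 1 (propagate distance d=23): x=7.2000 theta=0.4000
After 2 (thin lens f=26): x=7.2000 theta=8/65 (≈0.1231)
After 3 (propagate distance d=38): x=772/65 (≈11.8769) theta=8/65 (≈0.1231)
After 4 (thin lens f=43): x=772/65 (≈11.8769) theta=-428/2795 (≈-0.1531)
After 5 (propagate distance d=32): x=300/43 (≈6.9767) theta=-428/2795 (≈-0.1531)
After 6 (thin lens f=32): x=300/43 (≈6.9767) theta=-193/520 (≈-0.3712)
After 7 (propagate distance d=6): x=53103/11180 (≈4.7498) theta=-193/520 (≈-0.3712)
After 8 (thin lens f=57): x=53103/11180 (≈4.7498) theta=-193083/424840 (≈-0.4545)
After 9 (propagate distance d=48 (to screen)): x=-725007/42484 (≈-17.0654) theta=-193083/424840 (≈-0.4545)
|theta_initial|=0.4000 |theta_final|=193083/424840 (≈0.4545) -> increased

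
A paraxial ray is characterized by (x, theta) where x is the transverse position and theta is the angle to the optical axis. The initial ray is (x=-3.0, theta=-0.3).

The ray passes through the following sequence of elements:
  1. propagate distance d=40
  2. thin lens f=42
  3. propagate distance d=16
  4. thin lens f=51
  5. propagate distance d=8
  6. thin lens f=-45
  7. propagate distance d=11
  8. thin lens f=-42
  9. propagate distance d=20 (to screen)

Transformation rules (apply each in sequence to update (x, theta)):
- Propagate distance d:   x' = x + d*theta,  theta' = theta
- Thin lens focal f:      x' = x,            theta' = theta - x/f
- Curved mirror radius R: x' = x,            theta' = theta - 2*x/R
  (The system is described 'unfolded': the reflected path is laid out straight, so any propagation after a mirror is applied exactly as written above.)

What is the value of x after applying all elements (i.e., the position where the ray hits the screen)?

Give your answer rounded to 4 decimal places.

Answer: -13.9730

Derivation:
Initial: x=-3.0000 theta=-0.3000
After 1 (propagate distance d=40): x=-15.0000 theta=-0.3000
After 2 (thin lens f=42): x=-15.0000 theta=2/35 (≈0.0571)
After 3 (propagate distance d=16): x=-493/35 (≈-14.0857) theta=2/35 (≈0.0571)
After 4 (thin lens f=51): x=-493/35 (≈-14.0857) theta=1/3 (≈0.3333)
After 5 (propagate distance d=8): x=-1199/105 (≈-11.4190) theta=1/3 (≈0.3333)
After 6 (thin lens f=-45): x=-1199/105 (≈-11.4190) theta=376/4725 (≈0.0796)
After 7 (propagate distance d=11): x=-7117/675 (≈-10.5437) theta=376/4725 (≈0.0796)
After 8 (thin lens f=-42): x=-7117/675 (≈-10.5437) theta=-4861/28350 (≈-0.1715)
After 9 (propagate distance d=20 (to screen)): x=-198067/14175 (≈-13.9730) theta=-4861/28350 (≈-0.1715)
Rounded to 4 decimal places: x = -13.9730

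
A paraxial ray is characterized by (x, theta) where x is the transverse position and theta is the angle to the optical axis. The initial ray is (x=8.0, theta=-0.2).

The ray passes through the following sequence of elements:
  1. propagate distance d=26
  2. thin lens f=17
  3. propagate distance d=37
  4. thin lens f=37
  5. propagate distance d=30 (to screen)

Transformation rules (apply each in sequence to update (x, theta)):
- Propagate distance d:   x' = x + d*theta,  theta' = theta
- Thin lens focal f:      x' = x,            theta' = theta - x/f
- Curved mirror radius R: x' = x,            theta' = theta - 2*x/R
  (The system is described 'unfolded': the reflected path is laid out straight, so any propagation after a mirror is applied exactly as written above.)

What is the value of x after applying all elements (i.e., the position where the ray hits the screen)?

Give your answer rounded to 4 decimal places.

Answer: -12.9644

Derivation:
Initial: x=8.0000 theta=-0.2000
After 1 (propagate distance d=26): x=2.8000 theta=-0.2000
After 2 (thin lens f=17): x=2.8000 theta=-31/85 (≈-0.3647)
After 3 (propagate distance d=37): x=-909/85 (≈-10.6941) theta=-31/85 (≈-0.3647)
After 4 (thin lens f=37): x=-909/85 (≈-10.6941) theta=-14/185 (≈-0.0757)
After 5 (propagate distance d=30 (to screen)): x=-40773/3145 (≈-12.9644) theta=-14/185 (≈-0.0757)
Rounded to 4 decimal places: x = -12.9644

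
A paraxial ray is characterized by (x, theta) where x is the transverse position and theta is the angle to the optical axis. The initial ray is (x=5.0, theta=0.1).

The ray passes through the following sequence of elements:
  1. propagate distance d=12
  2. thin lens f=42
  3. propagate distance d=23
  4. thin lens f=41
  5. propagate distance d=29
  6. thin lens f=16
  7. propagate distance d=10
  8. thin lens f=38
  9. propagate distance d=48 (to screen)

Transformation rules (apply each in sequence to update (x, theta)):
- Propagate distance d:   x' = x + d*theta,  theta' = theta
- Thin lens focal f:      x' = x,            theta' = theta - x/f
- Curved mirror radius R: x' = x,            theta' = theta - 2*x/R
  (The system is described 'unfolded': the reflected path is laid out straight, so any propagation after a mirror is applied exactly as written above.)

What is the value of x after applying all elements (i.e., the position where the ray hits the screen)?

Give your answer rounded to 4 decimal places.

Initial: x=5.0000 theta=0.1000
After 1 (propagate distance d=12): x=6.2000 theta=0.1000
After 2 (thin lens f=42): x=6.2000 theta=-1/21 (≈-0.0476)
After 3 (propagate distance d=23): x=536/105 (≈5.1048) theta=-1/21 (≈-0.0476)
After 4 (thin lens f=41): x=536/105 (≈5.1048) theta=-247/1435 (≈-0.1721)
After 5 (propagate distance d=29): x=487/4305 (≈0.1131) theta=-247/1435 (≈-0.1721)
After 6 (thin lens f=16): x=487/4305 (≈0.1131) theta=-12343/68880 (≈-0.1792)
After 7 (propagate distance d=10): x=-19273/11480 (≈-1.6788) theta=-12343/68880 (≈-0.1792)
After 8 (thin lens f=38): x=-19273/11480 (≈-1.6788) theta=-88349/654360 (≈-0.1350)
After 9 (propagate distance d=48 (to screen)): x=-254253/31160 (≈-8.1596) theta=-88349/654360 (≈-0.1350)
Rounded to 4 decimal places: x = -8.1596

Answer: -8.1596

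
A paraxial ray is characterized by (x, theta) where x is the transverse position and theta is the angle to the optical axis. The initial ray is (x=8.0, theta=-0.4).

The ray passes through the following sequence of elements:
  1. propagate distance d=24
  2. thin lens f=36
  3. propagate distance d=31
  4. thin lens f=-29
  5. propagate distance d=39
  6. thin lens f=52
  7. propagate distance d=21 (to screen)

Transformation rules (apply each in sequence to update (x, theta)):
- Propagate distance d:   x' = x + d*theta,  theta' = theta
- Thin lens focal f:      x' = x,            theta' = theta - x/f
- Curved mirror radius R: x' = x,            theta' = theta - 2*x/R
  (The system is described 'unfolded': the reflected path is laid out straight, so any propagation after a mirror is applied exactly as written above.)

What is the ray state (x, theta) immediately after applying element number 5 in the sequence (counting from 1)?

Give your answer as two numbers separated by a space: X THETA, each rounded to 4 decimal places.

Initial: x=8.0000 theta=-0.4000
After 1 (propagate distance d=24): x=-1.6000 theta=-0.4000
After 2 (thin lens f=36): x=-1.6000 theta=-16/45 (≈-0.3556)
After 3 (propagate distance d=31): x=-568/45 (≈-12.6222) theta=-16/45 (≈-0.3556)
After 4 (thin lens f=-29): x=-568/45 (≈-12.6222) theta=-344/435 (≈-0.7908)
After 5 (propagate distance d=39): x=-11344/261 (≈-43.4636) theta=-344/435 (≈-0.7908)
Rounded to 4 decimal places: x = -43.4636, theta = -0.7908

Answer: -43.4636 -0.7908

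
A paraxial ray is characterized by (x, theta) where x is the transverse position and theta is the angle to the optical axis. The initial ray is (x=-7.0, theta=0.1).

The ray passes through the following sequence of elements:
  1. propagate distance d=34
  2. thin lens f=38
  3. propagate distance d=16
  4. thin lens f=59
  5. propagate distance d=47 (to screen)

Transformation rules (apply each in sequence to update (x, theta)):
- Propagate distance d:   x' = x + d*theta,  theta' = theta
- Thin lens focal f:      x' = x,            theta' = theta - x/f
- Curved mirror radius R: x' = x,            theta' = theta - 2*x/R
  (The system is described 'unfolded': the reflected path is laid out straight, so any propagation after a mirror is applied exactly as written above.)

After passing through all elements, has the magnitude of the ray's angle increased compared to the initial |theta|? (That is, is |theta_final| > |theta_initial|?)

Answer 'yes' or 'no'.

Initial: x=-7.0000 theta=0.1000
After 1 (propagate distance d=34): x=-3.6000 theta=0.1000
After 2 (thin lens f=38): x=-3.6000 theta=37/190 (≈0.1947)
After 3 (propagate distance d=16): x=-46/95 (≈-0.4842) theta=37/190 (≈0.1947)
After 4 (thin lens f=59): x=-46/95 (≈-0.4842) theta=455/2242 (≈0.2029)
After 5 (propagate distance d=47 (to screen)): x=101497/11210 (≈9.0541) theta=455/2242 (≈0.2029)
|theta_initial|=0.1000 |theta_final|=455/2242 (≈0.2029) -> increased

Answer: yes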